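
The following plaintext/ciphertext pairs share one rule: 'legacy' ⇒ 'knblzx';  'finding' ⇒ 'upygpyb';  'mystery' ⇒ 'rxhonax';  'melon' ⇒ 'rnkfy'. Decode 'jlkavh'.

walrus

l(11)→k(10) and e(4)→n(13) fit y≡7x+11 (mod 26); the inverse of 7 mod 26 is 15. Each letter's alphabet position (a=0..z=25) is mapped through 7·x+11 mod 26 — an affine cipher.
Reversing it on jlkavh: j(9)→15·(9−11)≡22=w; l(11)→15·(11−11)≡0=a; k(10)→15·(10−11)≡11=l; a(0)→15·(0−11)≡17=r; v(21)→15·(21−11)≡20=u; h(7)→15·(7−11)≡18=s (all mod 26).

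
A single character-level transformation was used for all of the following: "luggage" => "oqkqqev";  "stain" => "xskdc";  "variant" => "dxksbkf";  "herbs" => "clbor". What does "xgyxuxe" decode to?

unknown

Read the word backwards and shift each letter +10.
Decoding xgyxuxe: shift back: x−10=n, g−10=w, y−10=o, x−10=n, u−10=k, x−10=n, e−10=u → nwonknu; then reverse → unknown.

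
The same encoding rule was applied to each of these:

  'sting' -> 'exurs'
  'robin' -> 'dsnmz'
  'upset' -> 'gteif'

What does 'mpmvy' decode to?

alarm

Shifts by position in sting: pos 0: s→e (+12), pos 1: t→x (+4), pos 2: i→u (+12), pos 3: n→r (+4) — repeating every 2. A repeating key of period 2 is used — shifts +12, +4 over and over.
Reversing it on mpmvy: m−12=a, p−4=l, m−12=a, v−4=r, y−12=m.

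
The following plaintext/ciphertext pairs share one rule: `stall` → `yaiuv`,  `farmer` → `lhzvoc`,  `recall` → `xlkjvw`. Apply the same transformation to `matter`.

Letter i (0-indexed) is shifted by i+6, so successive shifts are 6, 7, 8, ….
For matter: m+6=s, a+7=h, t+8=b, t+9=c, e+10=o, r+11=c.

shbcoc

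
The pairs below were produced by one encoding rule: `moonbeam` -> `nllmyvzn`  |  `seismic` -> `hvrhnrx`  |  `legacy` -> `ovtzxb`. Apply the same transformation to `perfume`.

kviufnv

Each pair mirrors across the alphabet (m↔n, o↔l, o↔l): positions sum to 25. This is the alphabet-reversal cipher (Atbash): a becomes z, b becomes y, etc.
For perfume: p↔k, e↔v, r↔i, f↔u, u↔f, m↔n, e↔v.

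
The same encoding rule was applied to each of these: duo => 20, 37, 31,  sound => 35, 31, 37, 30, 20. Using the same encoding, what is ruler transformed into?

d is letter #4 and maps to 20: an offset of 16. Each letter is replaced by its alphabet position (a=1..z=26) + 16.
For ruler: r=18→34, u=21→37, l=12→28, e=5→21, r=18→34.

34, 37, 28, 21, 34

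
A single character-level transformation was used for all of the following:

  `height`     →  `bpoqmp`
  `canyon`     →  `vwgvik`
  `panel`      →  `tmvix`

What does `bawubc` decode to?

utmost

The output letters match the input read backwards, each shifted +8: height reversed is thgieh. The word is reversed, then every letter is shifted forward by 8.
Undoing it on bawubc: shift back: b−8=t, a−8=s, w−8=o, u−8=m, b−8=t, c−8=u → tsomtu; then reverse → utmost.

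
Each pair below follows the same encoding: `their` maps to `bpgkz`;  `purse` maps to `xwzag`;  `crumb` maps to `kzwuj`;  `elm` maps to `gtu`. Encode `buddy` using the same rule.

The shift depends on letter class: consonant t→b is +8, but vowel e→g is +2. The rule splits by letter class: vowels +2, consonants +8.
Applying it to buddy: b(cons)+8=j, u(vowel)+2=w, d(cons)+8=l, d(cons)+8=l, y(cons)+8=g.

jwllg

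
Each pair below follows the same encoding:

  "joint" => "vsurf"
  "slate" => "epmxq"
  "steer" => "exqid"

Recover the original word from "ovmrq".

The shifts repeat in a cycle of length 2: positions 0,1,… shift by +12, +4, then the pattern repeats.
Decoding ovmrq: o−12=c, v−4=r, m−12=a, r−4=n, q−12=e.

crane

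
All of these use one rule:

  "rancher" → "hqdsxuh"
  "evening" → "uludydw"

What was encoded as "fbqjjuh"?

Compare letters: r→h is +16, a→q is +16, n→d is +16 — a constant shift. This is a Caesar cipher with shift 16.
Reversing it on fbqjjuh: f−16=p, b−16=l, q−16=a, j−16=t, j−16=t, u−16=e, h−16=r.

platter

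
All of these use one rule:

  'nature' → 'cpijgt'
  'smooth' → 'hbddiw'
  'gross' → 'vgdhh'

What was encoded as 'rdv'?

This is a Caesar cipher with shift 15.
Undoing it on rdv: r−15=c, d−15=o, v−15=g.

cog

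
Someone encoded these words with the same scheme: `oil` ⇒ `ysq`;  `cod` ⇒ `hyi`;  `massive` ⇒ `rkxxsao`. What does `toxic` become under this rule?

The rule splits by letter class: vowels +10, consonants +5.
Applying it to toxic: t(cons)+5=y, o(vowel)+10=y, x(cons)+5=c, i(vowel)+10=s, c(cons)+5=h.

yycsh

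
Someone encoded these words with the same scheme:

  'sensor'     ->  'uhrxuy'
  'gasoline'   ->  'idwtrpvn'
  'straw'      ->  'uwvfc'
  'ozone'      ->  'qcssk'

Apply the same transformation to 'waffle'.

ydjkrl

In sensor: s→u is +2, e→h is +3, n→r is +4, s→x is +5 — the shift increases by 1 each position. Each letter shifts forward by (position + 2), i.e. 2, 3, 4, … — the shift grows by one for each successive letter.
On waffle: w+2=y, a+3=d, f+4=j, f+5=k, l+6=r, e+7=l.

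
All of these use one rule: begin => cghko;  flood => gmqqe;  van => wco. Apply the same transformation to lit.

Vowels shift forward by 2 and consonants shift forward by 1.
On lit: l(cons)+1=m, i(vowel)+2=k, t(cons)+1=u.

mku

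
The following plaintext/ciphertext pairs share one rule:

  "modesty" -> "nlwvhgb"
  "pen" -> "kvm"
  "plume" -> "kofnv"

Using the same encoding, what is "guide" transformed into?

tfrwv

Each pair mirrors across the alphabet (m↔n, o↔l, d↔w): positions sum to 25. Letters are reflected about the middle of the alphabet (position → 25−position): Atbash.
On guide: g↔t, u↔f, i↔r, d↔w, e↔v.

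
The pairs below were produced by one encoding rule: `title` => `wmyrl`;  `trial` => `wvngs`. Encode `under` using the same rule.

xriky

In title: t→w is +3, i→m is +4, t→y is +5, l→r is +6 — the shift increases by 1 each position. The shift increases by 1 at each position, starting from +3: 3, 4, 5, ….
For under: u+3=x, n+4=r, d+5=i, e+6=k, r+7=y.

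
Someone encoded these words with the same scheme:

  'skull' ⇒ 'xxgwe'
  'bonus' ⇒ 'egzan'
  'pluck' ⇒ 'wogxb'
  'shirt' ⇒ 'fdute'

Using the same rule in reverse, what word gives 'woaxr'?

The output letters match the input read backwards, each shifted +12: skull reversed is lluks. Two steps: reverse the string, then apply a Caesar shift of +12.
Reversing it on woaxr: shift back: w−12=k, o−12=c, a−12=o, x−12=l, r−12=f → kcolf; then reverse → flock.

flock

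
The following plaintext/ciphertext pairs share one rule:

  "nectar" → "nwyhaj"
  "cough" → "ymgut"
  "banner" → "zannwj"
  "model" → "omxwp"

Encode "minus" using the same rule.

n(13)→n(13) and e(4)→w(22) fit y≡25x+0 (mod 26); the inverse of 25 mod 26 is 25. Each letter's alphabet position (a=0..z=25) is mapped through 25·x+0 mod 26 — an affine cipher.
On minus: m(12)→25·12+0≡14=o; i(8)→25·8+0≡18=s; n(13)→25·13+0≡13=n; u(20)→25·20+0≡6=g; s(18)→25·18+0≡8=i (all mod 26).

osngi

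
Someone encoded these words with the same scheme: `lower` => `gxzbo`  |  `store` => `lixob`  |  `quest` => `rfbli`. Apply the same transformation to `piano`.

Treating letters as 0–25, the rule is x ↦ 23x + 13 (mod 26).
For piano: p(15)→23·15+13≡20=u; i(8)→23·8+13≡15=p; a(0)→23·0+13≡13=n; n(13)→23·13+13≡0=a; o(14)→23·14+13≡23=x (all mod 26).

upnax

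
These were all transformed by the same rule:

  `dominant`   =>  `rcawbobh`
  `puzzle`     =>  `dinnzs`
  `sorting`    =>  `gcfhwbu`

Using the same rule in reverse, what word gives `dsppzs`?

pebble

Compare letters: d→r is +14, o→c is +14, m→a is +14 — a constant shift. This is a Caesar cipher with shift 14.
Reversing it on dsppzs: d−14=p, s−14=e, p−14=b, p−14=b, z−14=l, s−14=e.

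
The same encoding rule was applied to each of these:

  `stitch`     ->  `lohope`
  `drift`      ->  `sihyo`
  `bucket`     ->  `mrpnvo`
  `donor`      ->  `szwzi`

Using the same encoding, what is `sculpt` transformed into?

lprqco

s(18)→l(11) and t(19)→o(14) fit y≡3x+9 (mod 26); the inverse of 3 mod 26 is 9. Each letter's alphabet position (a=0..z=25) is mapped through 3·x+9 mod 26 — an affine cipher.
For sculpt: s(18)→3·18+9≡11=l; c(2)→3·2+9≡15=p; u(20)→3·20+9≡17=r; l(11)→3·11+9≡16=q; p(15)→3·15+9≡2=c; t(19)→3·19+9≡14=o (all mod 26).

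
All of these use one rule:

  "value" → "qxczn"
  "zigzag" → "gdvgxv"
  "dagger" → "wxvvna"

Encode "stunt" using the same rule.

v(21)→q(16) and a(0)→x(23) fit y≡17x+23 (mod 26); the inverse of 17 mod 26 is 23. Each letter's alphabet position (a=0..z=25) is mapped through 17·x+23 mod 26 — an affine cipher.
Applying it to stunt: s(18)→17·18+23≡17=r; t(19)→17·19+23≡8=i; u(20)→17·20+23≡25=z; n(13)→17·13+23≡10=k; t(19)→17·19+23≡8=i (all mod 26).

rizki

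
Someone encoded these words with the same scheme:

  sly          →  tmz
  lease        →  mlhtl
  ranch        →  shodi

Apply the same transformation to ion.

pvo

The shift depends on letter class: consonant s→t is +1, but vowel e→l is +7. Two shifts are in play — +7 for a/e/i/o/u, +1 for every other letter.
For ion: i(vowel)+7=p, o(vowel)+7=v, n(cons)+1=o.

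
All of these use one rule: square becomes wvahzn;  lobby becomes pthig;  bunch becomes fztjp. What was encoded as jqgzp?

In square: s→w is +4, q→v is +5, u→a is +6, a→h is +7 — the shift increases by 1 each position. The shift increases by 1 at each position, starting from +4: 4, 5, 6, ….
Decoding jqgzp: j−4=f, q−5=l, g−6=a, z−7=s, p−8=h.

flash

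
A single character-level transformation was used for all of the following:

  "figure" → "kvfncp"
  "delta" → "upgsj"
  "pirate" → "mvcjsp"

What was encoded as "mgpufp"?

f(5)→k(10) and i(8)→v(21) fit y≡21x+9 (mod 26); the inverse of 21 mod 26 is 5. Each letter's alphabet position (a=0..z=25) is mapped through 21·x+9 mod 26 — an affine cipher.
Reversing it on mgpufp: m(12)→5·(12−9)≡15=p; g(6)→5·(6−9)≡11=l; p(15)→5·(15−9)≡4=e; u(20)→5·(20−9)≡3=d; f(5)→5·(5−9)≡6=g; p(15)→5·(15−9)≡4=e (all mod 26).

pledge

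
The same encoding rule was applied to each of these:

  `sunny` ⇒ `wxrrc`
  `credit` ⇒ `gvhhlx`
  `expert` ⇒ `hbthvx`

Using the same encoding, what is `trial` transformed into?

xvldp

Two shifts are in play — +3 for a/e/i/o/u, +4 for every other letter.
Applying it to trial: t(cons)+4=x, r(cons)+4=v, i(vowel)+3=l, a(vowel)+3=d, l(cons)+4=p.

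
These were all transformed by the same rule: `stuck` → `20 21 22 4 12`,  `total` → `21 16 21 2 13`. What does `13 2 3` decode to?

lab

Letters become their 1-based position plus 1 (so a→2, b→3, …).
Decoding 13 2 3: 13→(13−1)÷1=12=l, 2→(2−1)÷1=1=a, 3→(3−1)÷1=2=b.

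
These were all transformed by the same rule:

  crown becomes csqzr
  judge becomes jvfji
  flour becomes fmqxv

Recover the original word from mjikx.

In crown: c→c is +0, r→s is +1, o→q is +2, w→z is +3 — the shift increases by 1 each position. Each letter shifts forward by its position index (0, 1, 2, …) — the shift grows by one for each successive letter.
Decoding mjikx: m−0=m, j−1=i, i−2=g, k−3=h, x−4=t.

might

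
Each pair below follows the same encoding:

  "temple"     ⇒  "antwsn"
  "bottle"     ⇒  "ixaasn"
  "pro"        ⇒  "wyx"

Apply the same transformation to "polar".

wxsjy

The shift depends on letter class: consonant t→a is +7, but vowel e→n is +9. Vowels shift forward by 9 and consonants shift forward by 7.
Applying it to polar: p(cons)+7=w, o(vowel)+9=x, l(cons)+7=s, a(vowel)+9=j, r(cons)+7=y.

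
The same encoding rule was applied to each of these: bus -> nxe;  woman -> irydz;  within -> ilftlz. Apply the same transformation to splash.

The shift depends on letter class: consonant b→n is +12, but vowel u→x is +3. The rule splits by letter class: vowels +3, consonants +12.
Applying it to splash: s(cons)+12=e, p(cons)+12=b, l(cons)+12=x, a(vowel)+3=d, s(cons)+12=e, h(cons)+12=t.

ebxdet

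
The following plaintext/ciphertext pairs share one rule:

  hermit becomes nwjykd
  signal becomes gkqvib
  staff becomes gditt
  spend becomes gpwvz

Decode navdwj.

hunter

h(7)→n(13) and e(4)→w(22) fit y≡23x+8 (mod 26); the inverse of 23 mod 26 is 17. This is an affine cipher: with a=0,…,z=25, each position x becomes (23x+8) mod 26.
Undoing it on navdwj: n(13)→17·(13−8)≡7=h; a(0)→17·(0−8)≡20=u; v(21)→17·(21−8)≡13=n; d(3)→17·(3−8)≡19=t; w(22)→17·(22−8)≡4=e; j(9)→17·(9−8)≡17=r (all mod 26).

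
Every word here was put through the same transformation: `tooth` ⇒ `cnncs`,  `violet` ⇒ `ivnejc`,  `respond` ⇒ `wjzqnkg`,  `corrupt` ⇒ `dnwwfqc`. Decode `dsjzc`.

chest

t(19)→c(2) and o(14)→n(13) fit y≡3x+23 (mod 26); the inverse of 3 mod 26 is 9. This is an affine cipher: with a=0,…,z=25, each position x becomes (3x+23) mod 26.
Reversing it on dsjzc: d(3)→9·(3−23)≡2=c; s(18)→9·(18−23)≡7=h; j(9)→9·(9−23)≡4=e; z(25)→9·(25−23)≡18=s; c(2)→9·(2−23)≡19=t (all mod 26).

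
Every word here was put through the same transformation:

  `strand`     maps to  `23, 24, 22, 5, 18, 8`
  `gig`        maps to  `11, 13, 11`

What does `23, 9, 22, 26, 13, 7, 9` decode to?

service

Each letter is replaced by its alphabet position (a=1..z=26) + 4.
Decoding 23, 9, 22, 26, 13, 7, 9: 23→(23−4)÷1=19=s, 9→(9−4)÷1=5=e, 22→(22−4)÷1=18=r, 26→(26−4)÷1=22=v, 13→(13−4)÷1=9=i, 7→(7−4)÷1=3=c, 9→(9−4)÷1=5=e.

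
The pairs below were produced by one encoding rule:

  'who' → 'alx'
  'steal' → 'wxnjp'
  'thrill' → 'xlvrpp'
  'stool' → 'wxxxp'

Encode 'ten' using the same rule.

xnr

The shift depends on letter class: consonant w→a is +4, but vowel o→x is +9. The rule splits by letter class: vowels +9, consonants +4.
On ten: t(cons)+4=x, e(vowel)+9=n, n(cons)+4=r.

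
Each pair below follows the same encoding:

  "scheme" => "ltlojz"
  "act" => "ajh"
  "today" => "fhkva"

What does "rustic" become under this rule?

The output letters match the input read backwards, each shifted +7: scheme reversed is emehcs. Two steps: reverse the string, then apply a Caesar shift of +7.
Applying it to rustic: reverse → citsur; then shift: c+7=j, i+7=p, t+7=a, s+7=z, u+7=b, r+7=y.

jpazby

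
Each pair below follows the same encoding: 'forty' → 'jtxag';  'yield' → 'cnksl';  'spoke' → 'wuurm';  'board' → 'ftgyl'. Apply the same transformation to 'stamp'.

wygtx

Letter i (0-indexed) is shifted by i+4, so successive shifts are 4, 5, 6, ….
On stamp: s+4=w, t+5=y, a+6=g, m+7=t, p+8=x.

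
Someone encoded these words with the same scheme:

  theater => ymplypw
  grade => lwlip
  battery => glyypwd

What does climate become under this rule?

hqtrlyp

Two shifts are in play — +11 for a/e/i/o/u, +5 for every other letter.
For climate: c(cons)+5=h, l(cons)+5=q, i(vowel)+11=t, m(cons)+5=r, a(vowel)+11=l, t(cons)+5=y, e(vowel)+11=p.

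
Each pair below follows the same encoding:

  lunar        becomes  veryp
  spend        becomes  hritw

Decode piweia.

weasel

The output letters match the input read backwards, each shifted +4: lunar reversed is ranul. Read the word backwards and shift each letter +4.
Reversing it on piweia: shift back: p−4=l, i−4=e, w−4=s, e−4=a, i−4=e, a−4=w → lesaew; then reverse → weasel.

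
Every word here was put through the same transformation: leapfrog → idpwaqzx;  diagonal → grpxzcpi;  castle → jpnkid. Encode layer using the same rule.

l(11)→i(8) and e(4)→d(3) fit y≡23x+15 (mod 26); the inverse of 23 mod 26 is 17. This is an affine cipher: with a=0,…,z=25, each position x becomes (23x+15) mod 26.
For layer: l(11)→23·11+15≡8=i; a(0)→23·0+15≡15=p; y(24)→23·24+15≡21=v; e(4)→23·4+15≡3=d; r(17)→23·17+15≡16=q (all mod 26).

ipvdq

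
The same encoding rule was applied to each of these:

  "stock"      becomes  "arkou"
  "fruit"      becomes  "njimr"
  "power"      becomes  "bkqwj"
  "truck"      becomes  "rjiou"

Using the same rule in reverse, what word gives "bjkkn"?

This is an affine cipher: with a=0,…,z=25, each position x becomes (17x+6) mod 26.
Decoding bjkkn: b(1)→23·(1−6)≡15=p; j(9)→23·(9−6)≡17=r; k(10)→23·(10−6)≡14=o; k(10)→23·(10−6)≡14=o; n(13)→23·(13−6)≡5=f (all mod 26).

proof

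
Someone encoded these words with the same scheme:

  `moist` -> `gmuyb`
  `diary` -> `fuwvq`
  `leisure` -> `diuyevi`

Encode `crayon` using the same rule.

m(12)→g(6) and o(14)→m(12) fit y≡3x+22 (mod 26); the inverse of 3 mod 26 is 9. Each letter's alphabet position (a=0..z=25) is mapped through 3·x+22 mod 26 — an affine cipher.
For crayon: c(2)→3·2+22≡2=c; r(17)→3·17+22≡21=v; a(0)→3·0+22≡22=w; y(24)→3·24+22≡16=q; o(14)→3·14+22≡12=m; n(13)→3·13+22≡9=j (all mod 26).

cvwqmj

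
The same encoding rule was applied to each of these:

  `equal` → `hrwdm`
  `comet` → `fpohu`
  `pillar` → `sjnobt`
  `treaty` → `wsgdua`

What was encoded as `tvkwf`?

Shifts by position in equal: pos 0: e→h (+3), pos 1: q→r (+1), pos 2: u→w (+2), pos 3: a→d (+3), pos 4: l→m (+1) — repeating every 3. It's a Vigenère-style cipher with numeric key [3,1,2]: position i shifts by key[i mod 3].
Undoing it on tvkwf: t−3=q, v−1=u, k−2=i, w−3=t, f−1=e.

quite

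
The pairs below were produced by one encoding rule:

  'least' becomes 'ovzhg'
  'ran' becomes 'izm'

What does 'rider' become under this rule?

irwvi

Each pair mirrors across the alphabet (l↔o, e↔v, a↔z): positions sum to 25. Each letter is replaced by its mirror in the alphabet: a↔z, b↔y, c↔x, and so on (the Atbash cipher).
Applying it to rider: r↔i, i↔r, d↔w, e↔v, r↔i.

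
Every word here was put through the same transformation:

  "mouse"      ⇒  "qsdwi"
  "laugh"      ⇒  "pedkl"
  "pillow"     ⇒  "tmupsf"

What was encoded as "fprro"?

The shifts repeat in a cycle of length 3: positions 0,1,… shift by +4, +4, +9, then the pattern repeats.
Undoing it on fprro: f−4=b, p−4=l, r−9=i, r−4=n, o−4=k.

blink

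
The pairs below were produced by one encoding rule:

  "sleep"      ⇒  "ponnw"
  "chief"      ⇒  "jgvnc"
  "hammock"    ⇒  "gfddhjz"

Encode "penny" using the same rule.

wnssb

s(18)→p(15) and l(11)→o(14) fit y≡15x+5 (mod 26); the inverse of 15 mod 26 is 7. Each letter's alphabet position (a=0..z=25) is mapped through 15·x+5 mod 26 — an affine cipher.
For penny: p(15)→15·15+5≡22=w; e(4)→15·4+5≡13=n; n(13)→15·13+5≡18=s; n(13)→15·13+5≡18=s; y(24)→15·24+5≡1=b (all mod 26).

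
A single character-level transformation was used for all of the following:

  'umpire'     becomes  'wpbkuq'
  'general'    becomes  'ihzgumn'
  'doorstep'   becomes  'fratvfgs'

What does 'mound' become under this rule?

Shifts by position in umpire: pos 0: u→w (+2), pos 1: m→p (+3), pos 2: p→b (+12), pos 3: i→k (+2), pos 4: r→u (+3), pos 5: e→q (+12) — repeating every 3. It's a Vigenère-style cipher with numeric key [2,3,12]: position i shifts by key[i mod 3].
Applying it to mound: m+2=o, o+3=r, u+12=g, n+2=p, d+3=g.

orgpg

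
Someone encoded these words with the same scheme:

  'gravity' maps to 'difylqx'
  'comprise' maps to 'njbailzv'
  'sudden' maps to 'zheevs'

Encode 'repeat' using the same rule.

ivavfq

g(6)→d(3) and r(17)→i(8) fit y≡17x+5 (mod 26); the inverse of 17 mod 26 is 23. Treating letters as 0–25, the rule is x ↦ 17x + 5 (mod 26).
For repeat: r(17)→17·17+5≡8=i; e(4)→17·4+5≡21=v; p(15)→17·15+5≡0=a; e(4)→17·4+5≡21=v; a(0)→17·0+5≡5=f; t(19)→17·19+5≡16=q (all mod 26).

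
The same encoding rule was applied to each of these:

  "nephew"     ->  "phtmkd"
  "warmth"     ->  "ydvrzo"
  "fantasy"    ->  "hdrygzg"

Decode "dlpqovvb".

billions

Letter i (0-indexed) is shifted by i+2, so successive shifts are 2, 3, 4, ….
Reversing it on dlpqovvb: d−2=b, l−3=i, p−4=l, q−5=l, o−6=i, v−7=o, v−8=n, b−9=s.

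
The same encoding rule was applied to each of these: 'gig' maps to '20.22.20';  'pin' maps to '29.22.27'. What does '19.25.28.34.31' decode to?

flour

g is letter #7 and maps to 20: an offset of 13. The number is (letter's place in the alphabet, a=1) + 13.
Undoing it on 19.25.28.34.31: 19→(19−13)÷1=6=f, 25→(25−13)÷1=12=l, 28→(28−13)÷1=15=o, 34→(34−13)÷1=21=u, 31→(31−13)÷1=18=r.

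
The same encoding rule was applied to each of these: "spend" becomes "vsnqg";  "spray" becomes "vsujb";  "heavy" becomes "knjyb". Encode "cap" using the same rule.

fjs

The rule splits by letter class: vowels +9, consonants +3.
For cap: c(cons)+3=f, a(vowel)+9=j, p(cons)+3=s.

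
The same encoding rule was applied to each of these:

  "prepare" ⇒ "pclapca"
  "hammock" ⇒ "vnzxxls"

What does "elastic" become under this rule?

ntedlwp

Two steps: reverse the string, then apply a Caesar shift of +11.
On elastic: reverse → citsale; then shift: c+11=n, i+11=t, t+11=e, s+11=d, a+11=l, l+11=w, e+11=p.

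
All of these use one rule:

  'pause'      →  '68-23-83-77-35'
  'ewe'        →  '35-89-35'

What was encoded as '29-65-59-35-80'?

comet

p(#16)→68 and a(#1)→23: differences scale by 3, so n = 3·pos + 20. With a=1..z=26, the number is 3·pos + 20.
Undoing it on 29-65-59-35-80: 29→(29−20)÷3=3=c, 65→(65−20)÷3=15=o, 59→(59−20)÷3=13=m, 35→(35−20)÷3=5=e, 80→(80−20)÷3=20=t.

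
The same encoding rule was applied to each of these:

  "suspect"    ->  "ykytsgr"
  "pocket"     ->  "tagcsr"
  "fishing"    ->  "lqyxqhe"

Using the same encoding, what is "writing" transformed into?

wfqrqhe

s(18)→y(24) and u(20)→k(10) fit y≡19x+20 (mod 26); the inverse of 19 mod 26 is 11. Each letter's alphabet position (a=0..z=25) is mapped through 19·x+20 mod 26 — an affine cipher.
Applying it to writing: w(22)→19·22+20≡22=w; r(17)→19·17+20≡5=f; i(8)→19·8+20≡16=q; t(19)→19·19+20≡17=r; i(8)→19·8+20≡16=q; n(13)→19·13+20≡7=h; g(6)→19·6+20≡4=e (all mod 26).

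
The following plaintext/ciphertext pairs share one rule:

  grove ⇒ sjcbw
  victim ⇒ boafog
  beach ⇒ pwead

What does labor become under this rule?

g(6)→s(18) and r(17)→j(9) fit y≡11x+4 (mod 26); the inverse of 11 mod 26 is 19. Treating letters as 0–25, the rule is x ↦ 11x + 4 (mod 26).
Applying it to labor: l(11)→11·11+4≡21=v; a(0)→11·0+4≡4=e; b(1)→11·1+4≡15=p; o(14)→11·14+4≡2=c; r(17)→11·17+4≡9=j (all mod 26).

vepcj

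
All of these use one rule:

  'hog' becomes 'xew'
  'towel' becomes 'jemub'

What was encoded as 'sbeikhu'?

closure

Compare letters: h→x is +16, o→e is +16, g→w is +16 — a constant shift. It's a constant shift of +16 (ROT16).
Decoding sbeikhu: s−16=c, b−16=l, e−16=o, i−16=s, k−16=u, h−16=r, u−16=e.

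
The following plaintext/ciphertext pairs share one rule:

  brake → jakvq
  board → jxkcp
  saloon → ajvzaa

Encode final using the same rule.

nrxlx

In brake: b→j is +8, r→a is +9, a→k is +10, k→v is +11 — the shift increases by 1 each position. Letter i (0-indexed) is shifted by i+8, so successive shifts are 8, 9, 10, ….
On final: f+8=n, i+9=r, n+10=x, a+11=l, l+12=x.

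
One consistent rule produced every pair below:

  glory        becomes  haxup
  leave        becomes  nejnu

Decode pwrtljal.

Read the word backwards and shift each letter +9.
Undoing it on pwrtljal: shift back: p−9=g, w−9=n, r−9=i, t−9=k, l−9=c, j−9=a, a−9=r, l−9=c → gnikcarc; then reverse → cracking.

cracking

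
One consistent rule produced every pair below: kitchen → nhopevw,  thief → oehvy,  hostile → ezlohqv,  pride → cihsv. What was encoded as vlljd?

essay

Treating letters as 0–25, the rule is x ↦ 3x + 9 (mod 26).
Undoing it on vlljd: v(21)→9·(21−9)≡4=e; l(11)→9·(11−9)≡18=s; l(11)→9·(11−9)≡18=s; j(9)→9·(9−9)≡0=a; d(3)→9·(3−9)≡24=y (all mod 26).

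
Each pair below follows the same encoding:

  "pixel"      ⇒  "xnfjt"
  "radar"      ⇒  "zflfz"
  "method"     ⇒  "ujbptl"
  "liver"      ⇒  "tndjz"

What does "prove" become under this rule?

xztdj

Two shifts are in play — +5 for a/e/i/o/u, +8 for every other letter.
For prove: p(cons)+8=x, r(cons)+8=z, o(vowel)+5=t, v(cons)+8=d, e(vowel)+5=j.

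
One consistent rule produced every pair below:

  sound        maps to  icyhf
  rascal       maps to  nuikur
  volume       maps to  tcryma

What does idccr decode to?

stool

Treating letters as 0–25, the rule is x ↦ 21x + 20 (mod 26).
Undoing it on idccr: i(8)→5·(8−20)≡18=s; d(3)→5·(3−20)≡19=t; c(2)→5·(2−20)≡14=o; c(2)→5·(2−20)≡14=o; r(17)→5·(17−20)≡11=l (all mod 26).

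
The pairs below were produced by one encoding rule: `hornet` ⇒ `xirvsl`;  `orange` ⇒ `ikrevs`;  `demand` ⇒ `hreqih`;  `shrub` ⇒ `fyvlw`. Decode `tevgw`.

scrap

The word is reversed, then every letter is shifted forward by 4.
Decoding tevgw: shift back: t−4=p, e−4=a, v−4=r, g−4=c, w−4=s → parcs; then reverse → scrap.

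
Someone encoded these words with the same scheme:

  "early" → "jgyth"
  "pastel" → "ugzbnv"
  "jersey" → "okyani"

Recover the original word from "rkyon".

In early: e→j is +5, a→g is +6, r→y is +7, l→t is +8 — the shift increases by 1 each position. The shift increases by 1 at each position, starting from +5: 5, 6, 7, ….
Reversing it on rkyon: r−5=m, k−6=e, y−7=r, o−8=g, n−9=e.

merge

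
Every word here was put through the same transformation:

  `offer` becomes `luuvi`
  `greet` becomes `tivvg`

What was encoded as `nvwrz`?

Each pair mirrors across the alphabet (o↔l, f↔u, f↔u): positions sum to 25. Letters are reflected about the middle of the alphabet (position → 25−position): Atbash.
Reversing it on nvwrz: n↔m, v↔e, w↔d, r↔i, z↔a.

media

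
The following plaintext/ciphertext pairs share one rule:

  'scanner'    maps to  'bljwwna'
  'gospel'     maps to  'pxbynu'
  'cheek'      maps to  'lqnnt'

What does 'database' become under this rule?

Compare letters: s→b is +9, c→l is +9, a→j is +9 — a constant shift. Every letter moves 9 places later in the alphabet, wrapping around z→a.
For database: d+9=m, a+9=j, t+9=c, a+9=j, b+9=k, a+9=j, s+9=b, e+9=n.

mjcjkjbn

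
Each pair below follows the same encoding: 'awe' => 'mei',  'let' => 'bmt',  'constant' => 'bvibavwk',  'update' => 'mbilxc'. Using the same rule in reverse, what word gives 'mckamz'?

rescue

Two steps: reverse the string, then apply a Caesar shift of +8.
Decoding mckamz: shift back: m−8=e, c−8=u, k−8=c, a−8=s, m−8=e, z−8=r → eucser; then reverse → rescue.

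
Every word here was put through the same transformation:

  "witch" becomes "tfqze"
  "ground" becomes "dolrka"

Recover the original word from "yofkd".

bring

Every letter moves 23 places later in the alphabet, wrapping around z→a.
Undoing it on yofkd: y−23=b, o−23=r, f−23=i, k−23=n, d−23=g.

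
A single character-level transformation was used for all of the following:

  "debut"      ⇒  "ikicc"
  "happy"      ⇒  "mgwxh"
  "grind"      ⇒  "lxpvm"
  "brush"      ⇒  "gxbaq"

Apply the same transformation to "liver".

qocma

In debut: d→i is +5, e→k is +6, b→i is +7, u→c is +8 — the shift increases by 1 each position. Each letter shifts forward by (position + 5), i.e. 5, 6, 7, … — the shift grows by one for each successive letter.
For liver: l+5=q, i+6=o, v+7=c, e+8=m, r+9=a.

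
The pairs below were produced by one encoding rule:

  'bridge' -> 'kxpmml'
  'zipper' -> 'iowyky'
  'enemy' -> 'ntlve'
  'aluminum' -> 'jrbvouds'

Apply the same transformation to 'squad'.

Shifts by position in bridge: pos 0: b→k (+9), pos 1: r→x (+6), pos 2: i→p (+7), pos 3: d→m (+9), pos 4: g→m (+6), pos 5: e→l (+7) — repeating every 3. It's a Vigenère-style cipher with numeric key [9,6,7]: position i shifts by key[i mod 3].
Applying it to squad: s+9=b, q+6=w, u+7=b, a+9=j, d+6=j.

bwbjj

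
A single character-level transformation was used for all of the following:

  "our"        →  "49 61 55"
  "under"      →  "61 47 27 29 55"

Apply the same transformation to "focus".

o(#15)→49 and u(#21)→61: differences scale by 2, so n = 2·pos + 19. Each letter becomes 2×(its alphabet position, a=1..z=26) + 19.
On focus: f=6→31, o=15→49, c=3→25, u=21→61, s=19→57.

31 49 25 61 57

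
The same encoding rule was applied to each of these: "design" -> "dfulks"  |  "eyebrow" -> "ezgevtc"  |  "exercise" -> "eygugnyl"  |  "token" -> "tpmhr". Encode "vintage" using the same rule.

vjpwelk

In design: d→d is +0, e→f is +1, s→u is +2, i→l is +3 — the shift increases by 1 each position. Each letter shifts forward by its position index (0, 1, 2, …) — the shift grows by one for each successive letter.
On vintage: v+0=v, i+1=j, n+2=p, t+3=w, a+4=e, g+5=l, e+6=k.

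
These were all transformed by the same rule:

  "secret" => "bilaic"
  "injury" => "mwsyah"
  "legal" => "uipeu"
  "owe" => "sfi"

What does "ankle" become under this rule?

The shift depends on letter class: consonant s→b is +9, but vowel e→i is +4. The rule splits by letter class: vowels +4, consonants +9.
For ankle: a(vowel)+4=e, n(cons)+9=w, k(cons)+9=t, l(cons)+9=u, e(vowel)+4=i.

ewtui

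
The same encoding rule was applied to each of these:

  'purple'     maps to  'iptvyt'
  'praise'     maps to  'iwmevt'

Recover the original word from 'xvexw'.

start

The output letters match the input read backwards, each shifted +4: purple reversed is elprup. The word is reversed, then every letter is shifted forward by 4.
Decoding xvexw: shift back: x−4=t, v−4=r, e−4=a, x−4=t, w−4=s → trats; then reverse → start.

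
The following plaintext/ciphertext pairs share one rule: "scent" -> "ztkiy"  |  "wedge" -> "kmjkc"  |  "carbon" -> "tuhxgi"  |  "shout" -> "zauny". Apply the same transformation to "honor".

xutun

The output letters match the input read backwards, each shifted +6: scent reversed is tnecs. The word is reversed, then every letter is shifted forward by 6.
For honor: reverse → ronoh; then shift: r+6=x, o+6=u, n+6=t, o+6=u, h+6=n.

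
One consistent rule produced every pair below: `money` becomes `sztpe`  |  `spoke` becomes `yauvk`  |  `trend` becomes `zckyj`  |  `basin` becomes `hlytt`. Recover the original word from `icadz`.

Shifts by position in money: pos 0: m→s (+6), pos 1: o→z (+11), pos 2: n→t (+6), pos 3: e→p (+11) — repeating every 2. The shifts repeat in a cycle of length 2: positions 0,1,… shift by +6, +11, then the pattern repeats.
Decoding icadz: i−6=c, c−11=r, a−6=u, d−11=s, z−6=t.

crust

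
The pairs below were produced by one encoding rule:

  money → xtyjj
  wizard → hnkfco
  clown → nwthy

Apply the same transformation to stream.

The shift depends on letter class: consonant m→x is +11, but vowel o→t is +5. Vowels shift forward by 5 and consonants shift forward by 11.
Applying it to stream: s(cons)+11=d, t(cons)+11=e, r(cons)+11=c, e(vowel)+5=j, a(vowel)+5=f, m(cons)+11=x.

decjfx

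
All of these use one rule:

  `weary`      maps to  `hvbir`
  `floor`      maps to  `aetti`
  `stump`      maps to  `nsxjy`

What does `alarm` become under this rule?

Treating letters as 0–25, the rule is x ↦ 5x + 1 (mod 26).
For alarm: a(0)→5·0+1≡1=b; l(11)→5·11+1≡4=e; a(0)→5·0+1≡1=b; r(17)→5·17+1≡8=i; m(12)→5·12+1≡9=j (all mod 26).

bebij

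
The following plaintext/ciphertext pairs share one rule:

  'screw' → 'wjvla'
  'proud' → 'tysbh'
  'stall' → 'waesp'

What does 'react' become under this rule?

Shifts by position in screw: pos 0: s→w (+4), pos 1: c→j (+7), pos 2: r→v (+4), pos 3: e→l (+7) — repeating every 2. A repeating key of period 2 is used — shifts +4, +7 over and over.
Applying it to react: r+4=v, e+7=l, a+4=e, c+7=j, t+4=x.

vlejx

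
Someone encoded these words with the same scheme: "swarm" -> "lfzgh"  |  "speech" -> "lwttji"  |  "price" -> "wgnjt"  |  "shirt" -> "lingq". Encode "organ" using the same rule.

s(18)→l(11) and w(22)→f(5) fit y≡5x+25 (mod 26); the inverse of 5 mod 26 is 21. This is an affine cipher: with a=0,…,z=25, each position x becomes (5x+25) mod 26.
Applying it to organ: o(14)→5·14+25≡17=r; r(17)→5·17+25≡6=g; g(6)→5·6+25≡3=d; a(0)→5·0+25≡25=z; n(13)→5·13+25≡12=m (all mod 26).

rgdzm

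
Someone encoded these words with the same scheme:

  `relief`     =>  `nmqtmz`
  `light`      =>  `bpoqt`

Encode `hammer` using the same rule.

zmuuip

Read the word backwards and shift each letter +8.
Applying it to hammer: reverse → remmah; then shift: r+8=z, e+8=m, m+8=u, m+8=u, a+8=i, h+8=p.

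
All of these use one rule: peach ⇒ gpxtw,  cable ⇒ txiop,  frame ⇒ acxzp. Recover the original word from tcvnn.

p(15)→g(6) and e(4)→p(15) fit y≡11x+23 (mod 26); the inverse of 11 mod 26 is 19. Each letter's alphabet position (a=0..z=25) is mapped through 11·x+23 mod 26 — an affine cipher.
Reversing it on tcvnn: t(19)→19·(19−23)≡2=c; c(2)→19·(2−23)≡17=r; v(21)→19·(21−23)≡14=o; n(13)→19·(13−23)≡18=s; n(13)→19·(13−23)≡18=s (all mod 26).

cross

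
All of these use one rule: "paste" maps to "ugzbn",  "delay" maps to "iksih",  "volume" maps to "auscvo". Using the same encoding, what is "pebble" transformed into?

ukijuo

Each letter shifts forward by (position + 5), i.e. 5, 6, 7, … — the shift grows by one for each successive letter.
For pebble: p+5=u, e+6=k, b+7=i, b+8=j, l+9=u, e+10=o.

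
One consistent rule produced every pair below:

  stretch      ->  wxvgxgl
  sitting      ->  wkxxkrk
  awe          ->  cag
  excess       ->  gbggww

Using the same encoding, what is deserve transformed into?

The shift depends on letter class: consonant s→w is +4, but vowel e→g is +2. Two shifts are in play — +2 for a/e/i/o/u, +4 for every other letter.
Applying it to deserve: d(cons)+4=h, e(vowel)+2=g, s(cons)+4=w, e(vowel)+2=g, r(cons)+4=v, v(cons)+4=z, e(vowel)+2=g.

hgwgvzg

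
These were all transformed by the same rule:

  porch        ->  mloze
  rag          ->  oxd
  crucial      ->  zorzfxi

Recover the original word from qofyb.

tribe

Compare letters: p→m is +23, o→l is +23, r→o is +23 — a constant shift. Each letter is shifted forward by 23 in the alphabet (a Caesar shift of +23).
Reversing it on qofyb: q−23=t, o−23=r, f−23=i, y−23=b, b−23=e.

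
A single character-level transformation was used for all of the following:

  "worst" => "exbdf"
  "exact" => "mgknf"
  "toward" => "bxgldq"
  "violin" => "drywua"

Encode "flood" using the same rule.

nuyzp

In worst: w→e is +8, o→x is +9, r→b is +10, s→d is +11 — the shift increases by 1 each position. Letter i (0-indexed) is shifted by i+8, so successive shifts are 8, 9, 10, ….
On flood: f+8=n, l+9=u, o+10=y, o+11=z, d+12=p.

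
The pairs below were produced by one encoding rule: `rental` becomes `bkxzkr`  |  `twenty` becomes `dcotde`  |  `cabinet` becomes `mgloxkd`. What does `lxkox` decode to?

brain

Shifts by position in rental: pos 0: r→b (+10), pos 1: e→k (+6), pos 2: n→x (+10), pos 3: t→z (+6) — repeating every 2. It's a Vigenère-style cipher with numeric key [10,6]: position i shifts by key[i mod 2].
Decoding lxkox: l−10=b, x−6=r, k−10=a, o−6=i, x−10=n.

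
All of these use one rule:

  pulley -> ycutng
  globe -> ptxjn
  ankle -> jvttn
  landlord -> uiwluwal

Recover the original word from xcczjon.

It's a Vigenère-style cipher with numeric key [9,8]: position i shifts by key[i mod 2].
Undoing it on xcczjon: x−9=o, c−8=u, c−9=t, z−8=r, j−9=a, o−8=g, n−9=e.

outrage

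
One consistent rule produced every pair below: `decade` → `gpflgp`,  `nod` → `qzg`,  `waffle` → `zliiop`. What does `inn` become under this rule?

The shift depends on letter class: consonant d→g is +3, but vowel e→p is +11. The rule splits by letter class: vowels +11, consonants +3.
On inn: i(vowel)+11=t, n(cons)+3=q, n(cons)+3=q.

tqq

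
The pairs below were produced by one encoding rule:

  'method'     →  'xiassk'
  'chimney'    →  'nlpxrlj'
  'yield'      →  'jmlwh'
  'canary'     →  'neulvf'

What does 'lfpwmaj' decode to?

ability

Shifts by position in method: pos 0: m→x (+11), pos 1: e→i (+4), pos 2: t→a (+7), pos 3: h→s (+11), pos 4: o→s (+4), pos 5: d→k (+7) — repeating every 3. The shifts repeat in a cycle of length 3: positions 0,1,… shift by +11, +4, +7, then the pattern repeats.
Undoing it on lfpwmaj: l−11=a, f−4=b, p−7=i, w−11=l, m−4=i, a−7=t, j−11=y.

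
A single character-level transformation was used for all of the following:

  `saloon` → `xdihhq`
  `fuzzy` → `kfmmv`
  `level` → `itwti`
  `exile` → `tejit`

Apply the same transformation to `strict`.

xogjlo

s(18)→x(23) and a(0)→d(3) fit y≡17x+3 (mod 26); the inverse of 17 mod 26 is 23. Each letter's alphabet position (a=0..z=25) is mapped through 17·x+3 mod 26 — an affine cipher.
Applying it to strict: s(18)→17·18+3≡23=x; t(19)→17·19+3≡14=o; r(17)→17·17+3≡6=g; i(8)→17·8+3≡9=j; c(2)→17·2+3≡11=l; t(19)→17·19+3≡14=o (all mod 26).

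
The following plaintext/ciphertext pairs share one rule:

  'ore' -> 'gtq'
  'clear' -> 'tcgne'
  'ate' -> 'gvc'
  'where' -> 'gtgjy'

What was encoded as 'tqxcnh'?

flavor

The output letters match the input read backwards, each shifted +2: ore reversed is ero. Two steps: reverse the string, then apply a Caesar shift of +2.
Decoding tqxcnh: shift back: t−2=r, q−2=o, x−2=v, c−2=a, n−2=l, h−2=f → rovalf; then reverse → flavor.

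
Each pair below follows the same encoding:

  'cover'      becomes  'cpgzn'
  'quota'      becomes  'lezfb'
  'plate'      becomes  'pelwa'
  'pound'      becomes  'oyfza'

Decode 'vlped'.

steak

The output letters match the input read backwards, each shifted +11: cover reversed is revoc. The word is reversed, then every letter is shifted forward by 11.
Decoding vlped: shift back: v−11=k, l−11=a, p−11=e, e−11=t, d−11=s → kaets; then reverse → steak.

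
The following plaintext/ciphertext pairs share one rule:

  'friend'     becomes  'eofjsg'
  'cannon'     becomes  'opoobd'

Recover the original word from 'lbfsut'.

streak

The output letters match the input read backwards, each shifted +1: friend reversed is dneirf. The word is reversed, then every letter is shifted forward by 1.
Reversing it on lbfsut: shift back: l−1=k, b−1=a, f−1=e, s−1=r, u−1=t, t−1=s → kaerts; then reverse → streak.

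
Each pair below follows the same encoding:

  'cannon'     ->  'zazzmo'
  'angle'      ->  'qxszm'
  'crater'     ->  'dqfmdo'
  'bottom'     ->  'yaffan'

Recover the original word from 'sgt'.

hug

The output letters match the input read backwards, each shifted +12: cannon reversed is nonnac. Read the word backwards and shift each letter +12.
Undoing it on sgt: shift back: s−12=g, g−12=u, t−12=h → guh; then reverse → hug.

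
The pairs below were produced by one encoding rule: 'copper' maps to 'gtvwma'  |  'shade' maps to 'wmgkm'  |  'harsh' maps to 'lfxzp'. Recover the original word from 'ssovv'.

onion

In copper: c→g is +4, o→t is +5, p→v is +6, p→w is +7 — the shift increases by 1 each position. Letter i (0-indexed) is shifted by i+4, so successive shifts are 4, 5, 6, ….
Reversing it on ssovv: s−4=o, s−5=n, o−6=i, v−7=o, v−8=n.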